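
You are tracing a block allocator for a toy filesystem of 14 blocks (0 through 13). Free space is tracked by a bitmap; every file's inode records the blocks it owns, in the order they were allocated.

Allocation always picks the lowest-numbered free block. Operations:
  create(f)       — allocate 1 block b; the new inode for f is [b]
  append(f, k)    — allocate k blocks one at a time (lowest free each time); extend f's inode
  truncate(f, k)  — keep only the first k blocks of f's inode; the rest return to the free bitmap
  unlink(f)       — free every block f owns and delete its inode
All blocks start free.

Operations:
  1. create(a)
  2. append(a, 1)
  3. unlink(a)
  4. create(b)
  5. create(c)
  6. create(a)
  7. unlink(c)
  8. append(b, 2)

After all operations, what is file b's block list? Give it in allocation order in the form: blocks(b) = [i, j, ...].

blocks(b) = [0, 1, 3]

create(a): bitmap=F............. | a=[0]
append(a, 1): bitmap=FF............ | a=[0, 1]
unlink(a): bitmap=.............. | 
create(b): bitmap=F............. | b=[0]
create(c): bitmap=FF............ | b=[0] c=[1]
create(a): bitmap=FFF........... | a=[2] b=[0] c=[1]
unlink(c): bitmap=F.F........... | a=[2] b=[0]
append(b, 2): bitmap=FFFF.......... | a=[2] b=[0, 1, 3]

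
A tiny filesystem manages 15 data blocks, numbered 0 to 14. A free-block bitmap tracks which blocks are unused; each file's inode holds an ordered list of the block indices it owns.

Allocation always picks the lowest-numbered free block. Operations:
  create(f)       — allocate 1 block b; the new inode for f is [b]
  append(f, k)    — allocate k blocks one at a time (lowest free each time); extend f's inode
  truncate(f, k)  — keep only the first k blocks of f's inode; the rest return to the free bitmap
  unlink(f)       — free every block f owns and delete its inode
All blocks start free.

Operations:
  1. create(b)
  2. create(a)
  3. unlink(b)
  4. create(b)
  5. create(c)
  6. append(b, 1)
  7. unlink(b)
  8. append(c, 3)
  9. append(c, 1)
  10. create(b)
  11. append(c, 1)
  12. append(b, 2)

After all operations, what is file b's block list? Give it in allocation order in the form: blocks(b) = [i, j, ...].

[1] create(b) — b=0 (map F..............)
[2] create(a) — a=1 b=0 (map FF.............)
[3] unlink(b) — a=1 (map .F.............)
[4] create(b) — a=1 b=0 (map FF.............)
[5] create(c) — a=1 b=0 c=2 (map FFF............)
[6] append(b, 1) — a=1 b=0,3 c=2 (map FFFF...........)
[7] unlink(b) — a=1 c=2 (map .FF............)
[8] append(c, 3) — a=1 c=2,0,3,4 (map FFFFF..........)
[9] append(c, 1) — a=1 c=2,0,3,4,5 (map FFFFFF.........)
[10] create(b) — a=1 b=6 c=2,0,3,4,5 (map FFFFFFF........)
[11] append(c, 1) — a=1 b=6 c=2,0,3,4,5,7 (map FFFFFFFF.......)
[12] append(b, 2) — a=1 b=6,8,9 c=2,0,3,4,5,7 (map FFFFFFFFFF.....)

blocks(b) = [6, 8, 9]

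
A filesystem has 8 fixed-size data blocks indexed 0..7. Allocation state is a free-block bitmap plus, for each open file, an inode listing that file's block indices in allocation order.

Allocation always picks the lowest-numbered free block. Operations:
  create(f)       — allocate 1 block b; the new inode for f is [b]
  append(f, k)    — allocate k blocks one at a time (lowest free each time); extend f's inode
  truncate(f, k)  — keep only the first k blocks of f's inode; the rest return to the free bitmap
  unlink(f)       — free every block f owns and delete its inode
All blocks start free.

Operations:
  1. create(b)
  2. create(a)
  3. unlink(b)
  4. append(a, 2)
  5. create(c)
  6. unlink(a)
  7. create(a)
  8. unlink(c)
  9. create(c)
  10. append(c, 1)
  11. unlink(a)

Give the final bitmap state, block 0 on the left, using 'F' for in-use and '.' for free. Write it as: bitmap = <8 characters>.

bitmap = .FF.....

create(b): bitmap=F....... | b=[0]
create(a): bitmap=FF...... | a=[1] b=[0]
unlink(b): bitmap=.F...... | a=[1]
append(a, 2): bitmap=FFF..... | a=[1, 0, 2]
create(c): bitmap=FFFF.... | a=[1, 0, 2] c=[3]
unlink(a): bitmap=...F.... | c=[3]
create(a): bitmap=F..F.... | a=[0] c=[3]
unlink(c): bitmap=F....... | a=[0]
create(c): bitmap=FF...... | a=[0] c=[1]
append(c, 1): bitmap=FFF..... | a=[0] c=[1, 2]
unlink(a): bitmap=.FF..... | c=[1, 2]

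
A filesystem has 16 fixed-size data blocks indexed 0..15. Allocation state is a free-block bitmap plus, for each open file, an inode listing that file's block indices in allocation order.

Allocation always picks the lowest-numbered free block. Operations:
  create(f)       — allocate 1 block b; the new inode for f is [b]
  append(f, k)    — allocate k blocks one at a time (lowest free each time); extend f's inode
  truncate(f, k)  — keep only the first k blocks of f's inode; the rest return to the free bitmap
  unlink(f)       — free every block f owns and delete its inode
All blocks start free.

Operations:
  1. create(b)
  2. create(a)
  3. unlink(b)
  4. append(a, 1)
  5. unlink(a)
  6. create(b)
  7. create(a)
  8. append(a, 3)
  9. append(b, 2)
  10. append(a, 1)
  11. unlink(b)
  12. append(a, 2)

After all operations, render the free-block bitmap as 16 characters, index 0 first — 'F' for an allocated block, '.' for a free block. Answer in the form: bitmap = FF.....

[1] create(b) — b=0 (map F...............)
[2] create(a) — a=1 b=0 (map FF..............)
[3] unlink(b) — a=1 (map .F..............)
[4] append(a, 1) — a=1,0 (map FF..............)
[5] unlink(a) —  (map ................)
[6] create(b) — b=0 (map F...............)
[7] create(a) — a=1 b=0 (map FF..............)
[8] append(a, 3) — a=1,2,3,4 b=0 (map FFFFF...........)
[9] append(b, 2) — a=1,2,3,4 b=0,5,6 (map FFFFFFF.........)
[10] append(a, 1) — a=1,2,3,4,7 b=0,5,6 (map FFFFFFFF........)
[11] unlink(b) — a=1,2,3,4,7 (map .FFFF..F........)
[12] append(a, 2) — a=1,2,3,4,7,0,5 (map FFFFFF.F........)

bitmap = FFFFFF.F........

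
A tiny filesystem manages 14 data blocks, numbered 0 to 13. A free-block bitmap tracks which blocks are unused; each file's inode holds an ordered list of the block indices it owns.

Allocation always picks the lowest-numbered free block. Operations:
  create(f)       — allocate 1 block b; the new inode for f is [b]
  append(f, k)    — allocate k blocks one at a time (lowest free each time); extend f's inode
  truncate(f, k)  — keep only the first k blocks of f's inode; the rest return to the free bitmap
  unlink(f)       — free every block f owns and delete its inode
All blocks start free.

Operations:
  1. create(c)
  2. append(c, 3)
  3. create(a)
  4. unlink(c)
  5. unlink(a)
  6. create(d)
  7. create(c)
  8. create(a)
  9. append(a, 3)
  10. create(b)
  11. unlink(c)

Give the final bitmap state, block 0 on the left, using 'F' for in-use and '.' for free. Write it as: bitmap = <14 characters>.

[1] create(c) — c=0 (map F.............)
[2] append(c, 3) — c=0,1,2,3 (map FFFF..........)
[3] create(a) — a=4 c=0,1,2,3 (map FFFFF.........)
[4] unlink(c) — a=4 (map ....F.........)
[5] unlink(a) —  (map ..............)
[6] create(d) — d=0 (map F.............)
[7] create(c) — c=1 d=0 (map FF............)
[8] create(a) — a=2 c=1 d=0 (map FFF...........)
[9] append(a, 3) — a=2,3,4,5 c=1 d=0 (map FFFFFF........)
[10] create(b) — a=2,3,4,5 b=6 c=1 d=0 (map FFFFFFF.......)
[11] unlink(c) — a=2,3,4,5 b=6 d=0 (map F.FFFFF.......)

bitmap = F.FFFFF.......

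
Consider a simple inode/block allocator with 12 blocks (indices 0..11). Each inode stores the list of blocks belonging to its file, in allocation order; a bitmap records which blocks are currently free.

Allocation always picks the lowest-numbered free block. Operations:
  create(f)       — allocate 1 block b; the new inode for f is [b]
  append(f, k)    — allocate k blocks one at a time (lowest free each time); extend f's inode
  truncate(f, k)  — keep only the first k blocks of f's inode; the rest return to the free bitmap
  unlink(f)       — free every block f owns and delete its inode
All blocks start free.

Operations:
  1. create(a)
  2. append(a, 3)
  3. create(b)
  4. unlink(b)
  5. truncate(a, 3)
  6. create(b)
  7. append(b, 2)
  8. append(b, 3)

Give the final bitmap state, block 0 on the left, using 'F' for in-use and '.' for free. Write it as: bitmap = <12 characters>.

bitmap = FFFFFFFFF...

[1] create(a) — a=0 (map F...........)
[2] append(a, 3) — a=0,1,2,3 (map FFFF........)
[3] create(b) — a=0,1,2,3 b=4 (map FFFFF.......)
[4] unlink(b) — a=0,1,2,3 (map FFFF........)
[5] truncate(a, 3) — a=0,1,2 (map FFF.........)
[6] create(b) — a=0,1,2 b=3 (map FFFF........)
[7] append(b, 2) — a=0,1,2 b=3,4,5 (map FFFFFF......)
[8] append(b, 3) — a=0,1,2 b=3,4,5,6,7,8 (map FFFFFFFFF...)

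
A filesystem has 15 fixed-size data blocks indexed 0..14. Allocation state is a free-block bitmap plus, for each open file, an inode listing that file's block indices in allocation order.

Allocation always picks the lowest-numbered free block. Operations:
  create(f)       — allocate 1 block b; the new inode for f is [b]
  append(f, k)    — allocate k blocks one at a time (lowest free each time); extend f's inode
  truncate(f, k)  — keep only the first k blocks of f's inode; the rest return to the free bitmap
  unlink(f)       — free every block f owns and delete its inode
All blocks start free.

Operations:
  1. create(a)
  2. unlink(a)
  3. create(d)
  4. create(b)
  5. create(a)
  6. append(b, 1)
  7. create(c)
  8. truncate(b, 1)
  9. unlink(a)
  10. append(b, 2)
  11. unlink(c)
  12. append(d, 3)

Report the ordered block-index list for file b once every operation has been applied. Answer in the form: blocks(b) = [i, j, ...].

blocks(b) = [1, 2, 3]

after create(a) → a:[0]  free=[F..............]
after unlink(a) →   free=[...............]
after create(d) → d:[0]  free=[F..............]
after create(b) → b:[1], d:[0]  free=[FF.............]
after create(a) → a:[2], b:[1], d:[0]  free=[FFF............]
after append(b, 1) → a:[2], b:[1, 3], d:[0]  free=[FFFF...........]
after create(c) → a:[2], b:[1, 3], c:[4], d:[0]  free=[FFFFF..........]
after truncate(b, 1) → a:[2], b:[1], c:[4], d:[0]  free=[FFF.F..........]
after unlink(a) → b:[1], c:[4], d:[0]  free=[FF..F..........]
after append(b, 2) → b:[1, 2, 3], c:[4], d:[0]  free=[FFFFF..........]
after unlink(c) → b:[1, 2, 3], d:[0]  free=[FFFF...........]
after append(d, 3) → b:[1, 2, 3], d:[0, 4, 5, 6]  free=[FFFFFFF........]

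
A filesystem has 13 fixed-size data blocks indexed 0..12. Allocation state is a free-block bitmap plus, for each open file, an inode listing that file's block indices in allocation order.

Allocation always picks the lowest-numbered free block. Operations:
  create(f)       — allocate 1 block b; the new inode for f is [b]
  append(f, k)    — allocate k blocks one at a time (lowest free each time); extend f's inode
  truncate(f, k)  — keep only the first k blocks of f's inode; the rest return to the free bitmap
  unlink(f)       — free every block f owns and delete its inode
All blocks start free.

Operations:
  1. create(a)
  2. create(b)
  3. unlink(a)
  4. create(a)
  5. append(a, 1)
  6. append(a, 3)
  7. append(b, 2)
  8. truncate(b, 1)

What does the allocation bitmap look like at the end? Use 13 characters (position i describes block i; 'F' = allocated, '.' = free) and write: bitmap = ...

[1] create(a) — a=0 (map F............)
[2] create(b) — a=0 b=1 (map FF...........)
[3] unlink(a) — b=1 (map .F...........)
[4] create(a) — a=0 b=1 (map FF...........)
[5] append(a, 1) — a=0,2 b=1 (map FFF..........)
[6] append(a, 3) — a=0,2,3,4,5 b=1 (map FFFFFF.......)
[7] append(b, 2) — a=0,2,3,4,5 b=1,6,7 (map FFFFFFFF.....)
[8] truncate(b, 1) — a=0,2,3,4,5 b=1 (map FFFFFF.......)

bitmap = FFFFFF.......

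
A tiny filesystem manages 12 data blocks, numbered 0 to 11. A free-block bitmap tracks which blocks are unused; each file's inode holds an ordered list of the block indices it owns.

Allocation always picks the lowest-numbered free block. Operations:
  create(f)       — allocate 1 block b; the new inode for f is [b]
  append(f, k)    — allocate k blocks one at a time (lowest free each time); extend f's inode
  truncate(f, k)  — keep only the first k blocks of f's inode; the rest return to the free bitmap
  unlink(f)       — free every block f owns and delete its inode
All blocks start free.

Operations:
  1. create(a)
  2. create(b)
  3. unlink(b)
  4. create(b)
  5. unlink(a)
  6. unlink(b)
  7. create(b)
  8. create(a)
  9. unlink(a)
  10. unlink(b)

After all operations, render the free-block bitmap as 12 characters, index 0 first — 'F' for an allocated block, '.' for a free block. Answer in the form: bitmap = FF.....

bitmap = ............

[1] create(a) — a=0 (map F...........)
[2] create(b) — a=0 b=1 (map FF..........)
[3] unlink(b) — a=0 (map F...........)
[4] create(b) — a=0 b=1 (map FF..........)
[5] unlink(a) — b=1 (map .F..........)
[6] unlink(b) —  (map ............)
[7] create(b) — b=0 (map F...........)
[8] create(a) — a=1 b=0 (map FF..........)
[9] unlink(a) — b=0 (map F...........)
[10] unlink(b) —  (map ............)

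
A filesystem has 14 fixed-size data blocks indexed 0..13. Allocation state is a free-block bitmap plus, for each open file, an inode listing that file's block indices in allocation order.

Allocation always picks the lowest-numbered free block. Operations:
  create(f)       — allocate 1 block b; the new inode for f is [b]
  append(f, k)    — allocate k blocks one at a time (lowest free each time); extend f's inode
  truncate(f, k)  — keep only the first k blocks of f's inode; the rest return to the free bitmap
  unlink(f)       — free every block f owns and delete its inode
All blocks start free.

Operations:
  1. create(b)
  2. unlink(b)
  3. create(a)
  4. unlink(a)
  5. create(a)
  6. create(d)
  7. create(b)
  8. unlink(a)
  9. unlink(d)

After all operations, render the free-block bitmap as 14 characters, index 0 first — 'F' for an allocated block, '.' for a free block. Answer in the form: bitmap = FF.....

  1. create(b)  ⇒  F.............  {b→[0]}
  2. unlink(b)  ⇒  ..............  {}
  3. create(a)  ⇒  F.............  {a→[0]}
  4. unlink(a)  ⇒  ..............  {}
  5. create(a)  ⇒  F.............  {a→[0]}
  6. create(d)  ⇒  FF............  {a→[0]; d→[1]}
  7. create(b)  ⇒  FFF...........  {a→[0]; b→[2]; d→[1]}
  8. unlink(a)  ⇒  .FF...........  {b→[2]; d→[1]}
  9. unlink(d)  ⇒  ..F...........  {b→[2]}

bitmap = ..F...........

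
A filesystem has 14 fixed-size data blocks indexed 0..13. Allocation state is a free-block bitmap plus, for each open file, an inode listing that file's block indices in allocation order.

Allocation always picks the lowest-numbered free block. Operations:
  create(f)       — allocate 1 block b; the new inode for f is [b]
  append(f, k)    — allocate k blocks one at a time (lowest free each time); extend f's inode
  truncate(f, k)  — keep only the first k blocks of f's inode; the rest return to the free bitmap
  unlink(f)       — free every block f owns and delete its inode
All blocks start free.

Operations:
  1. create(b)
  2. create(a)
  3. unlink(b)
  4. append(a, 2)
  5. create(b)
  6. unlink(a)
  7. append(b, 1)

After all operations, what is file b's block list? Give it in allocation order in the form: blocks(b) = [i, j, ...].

create(b): bitmap=F............. | b=[0]
create(a): bitmap=FF............ | a=[1] b=[0]
unlink(b): bitmap=.F............ | a=[1]
append(a, 2): bitmap=FFF........... | a=[1, 0, 2]
create(b): bitmap=FFFF.......... | a=[1, 0, 2] b=[3]
unlink(a): bitmap=...F.......... | b=[3]
append(b, 1): bitmap=F..F.......... | b=[3, 0]

blocks(b) = [3, 0]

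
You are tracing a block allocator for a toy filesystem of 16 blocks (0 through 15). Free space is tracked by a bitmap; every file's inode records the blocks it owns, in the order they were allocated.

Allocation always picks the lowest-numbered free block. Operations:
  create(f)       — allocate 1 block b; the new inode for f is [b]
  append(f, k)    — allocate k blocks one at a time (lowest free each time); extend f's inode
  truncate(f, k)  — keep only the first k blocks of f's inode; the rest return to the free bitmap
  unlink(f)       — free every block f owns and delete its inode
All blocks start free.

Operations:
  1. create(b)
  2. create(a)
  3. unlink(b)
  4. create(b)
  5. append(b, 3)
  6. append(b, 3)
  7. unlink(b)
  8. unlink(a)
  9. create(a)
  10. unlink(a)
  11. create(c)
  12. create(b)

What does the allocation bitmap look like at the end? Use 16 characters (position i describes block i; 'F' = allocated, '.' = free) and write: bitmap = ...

bitmap = FF..............

after create(b) → b:[0]  free=[F...............]
after create(a) → a:[1], b:[0]  free=[FF..............]
after unlink(b) → a:[1]  free=[.F..............]
after create(b) → a:[1], b:[0]  free=[FF..............]
after append(b, 3) → a:[1], b:[0, 2, 3, 4]  free=[FFFFF...........]
after append(b, 3) → a:[1], b:[0, 2, 3, 4, 5, 6, 7]  free=[FFFFFFFF........]
after unlink(b) → a:[1]  free=[.F..............]
after unlink(a) →   free=[................]
after create(a) → a:[0]  free=[F...............]
after unlink(a) →   free=[................]
after create(c) → c:[0]  free=[F...............]
after create(b) → b:[1], c:[0]  free=[FF..............]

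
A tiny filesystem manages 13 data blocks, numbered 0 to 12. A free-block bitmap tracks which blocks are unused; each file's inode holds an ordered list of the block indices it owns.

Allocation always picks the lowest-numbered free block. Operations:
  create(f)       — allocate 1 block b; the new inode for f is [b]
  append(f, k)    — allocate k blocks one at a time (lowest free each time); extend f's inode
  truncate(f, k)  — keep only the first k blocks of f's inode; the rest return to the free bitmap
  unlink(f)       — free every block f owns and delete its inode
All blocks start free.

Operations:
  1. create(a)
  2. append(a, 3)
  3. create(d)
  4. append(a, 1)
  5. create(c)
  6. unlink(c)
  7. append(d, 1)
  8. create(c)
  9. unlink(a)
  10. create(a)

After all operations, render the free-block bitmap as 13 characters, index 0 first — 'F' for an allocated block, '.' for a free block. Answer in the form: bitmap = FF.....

bitmap = F...F.FF.....

  1. create(a)  ⇒  F............  {a→[0]}
  2. append(a, 3)  ⇒  FFFF.........  {a→[0, 1, 2, 3]}
  3. create(d)  ⇒  FFFFF........  {a→[0, 1, 2, 3]; d→[4]}
  4. append(a, 1)  ⇒  FFFFFF.......  {a→[0, 1, 2, 3, 5]; d→[4]}
  5. create(c)  ⇒  FFFFFFF......  {a→[0, 1, 2, 3, 5]; c→[6]; d→[4]}
  6. unlink(c)  ⇒  FFFFFF.......  {a→[0, 1, 2, 3, 5]; d→[4]}
  7. append(d, 1)  ⇒  FFFFFFF......  {a→[0, 1, 2, 3, 5]; d→[4, 6]}
  8. create(c)  ⇒  FFFFFFFF.....  {a→[0, 1, 2, 3, 5]; c→[7]; d→[4, 6]}
  9. unlink(a)  ⇒  ....F.FF.....  {c→[7]; d→[4, 6]}
  10. create(a)  ⇒  F...F.FF.....  {a→[0]; c→[7]; d→[4, 6]}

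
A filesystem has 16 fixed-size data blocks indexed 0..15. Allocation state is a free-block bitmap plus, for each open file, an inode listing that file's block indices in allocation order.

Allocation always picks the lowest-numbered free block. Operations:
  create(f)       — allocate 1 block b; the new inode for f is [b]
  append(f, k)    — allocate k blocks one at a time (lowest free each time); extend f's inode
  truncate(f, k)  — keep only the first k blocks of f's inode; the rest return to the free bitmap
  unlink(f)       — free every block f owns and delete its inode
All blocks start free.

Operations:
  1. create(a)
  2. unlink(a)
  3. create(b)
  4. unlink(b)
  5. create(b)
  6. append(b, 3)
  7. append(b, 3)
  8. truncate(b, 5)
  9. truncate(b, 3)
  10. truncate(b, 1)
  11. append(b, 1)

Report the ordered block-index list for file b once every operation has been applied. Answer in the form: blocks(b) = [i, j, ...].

blocks(b) = [0, 1]

after create(a) → a:[0]  free=[F...............]
after unlink(a) →   free=[................]
after create(b) → b:[0]  free=[F...............]
after unlink(b) →   free=[................]
after create(b) → b:[0]  free=[F...............]
after append(b, 3) → b:[0, 1, 2, 3]  free=[FFFF............]
after append(b, 3) → b:[0, 1, 2, 3, 4, 5, 6]  free=[FFFFFFF.........]
after truncate(b, 5) → b:[0, 1, 2, 3, 4]  free=[FFFFF...........]
after truncate(b, 3) → b:[0, 1, 2]  free=[FFF.............]
after truncate(b, 1) → b:[0]  free=[F...............]
after append(b, 1) → b:[0, 1]  free=[FF..............]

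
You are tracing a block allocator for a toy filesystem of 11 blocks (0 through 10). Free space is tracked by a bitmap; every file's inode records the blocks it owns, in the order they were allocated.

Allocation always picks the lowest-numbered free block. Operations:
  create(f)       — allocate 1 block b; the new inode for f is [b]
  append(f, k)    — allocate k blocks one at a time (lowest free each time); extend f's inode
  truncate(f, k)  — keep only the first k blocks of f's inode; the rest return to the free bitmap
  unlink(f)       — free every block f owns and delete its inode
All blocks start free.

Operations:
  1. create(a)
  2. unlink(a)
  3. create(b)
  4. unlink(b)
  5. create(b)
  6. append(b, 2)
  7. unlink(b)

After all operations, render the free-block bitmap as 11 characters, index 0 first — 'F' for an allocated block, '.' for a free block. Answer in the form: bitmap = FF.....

after create(a) → a:[0]  free=[F..........]
after unlink(a) →   free=[...........]
after create(b) → b:[0]  free=[F..........]
after unlink(b) →   free=[...........]
after create(b) → b:[0]  free=[F..........]
after append(b, 2) → b:[0, 1, 2]  free=[FFF........]
after unlink(b) →   free=[...........]

bitmap = ...........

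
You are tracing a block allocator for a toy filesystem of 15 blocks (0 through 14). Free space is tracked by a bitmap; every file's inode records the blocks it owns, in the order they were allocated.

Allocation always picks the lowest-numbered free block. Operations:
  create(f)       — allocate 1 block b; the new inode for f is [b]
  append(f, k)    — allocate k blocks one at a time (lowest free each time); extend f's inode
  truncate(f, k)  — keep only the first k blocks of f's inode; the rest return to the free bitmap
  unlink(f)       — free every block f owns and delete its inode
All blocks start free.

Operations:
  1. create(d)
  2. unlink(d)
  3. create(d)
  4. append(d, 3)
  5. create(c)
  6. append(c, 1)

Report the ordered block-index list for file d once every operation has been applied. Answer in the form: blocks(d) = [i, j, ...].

create(d): bitmap=F.............. | d=[0]
unlink(d): bitmap=............... | 
create(d): bitmap=F.............. | d=[0]
append(d, 3): bitmap=FFFF........... | d=[0, 1, 2, 3]
create(c): bitmap=FFFFF.......... | c=[4] d=[0, 1, 2, 3]
append(c, 1): bitmap=FFFFFF......... | c=[4, 5] d=[0, 1, 2, 3]

blocks(d) = [0, 1, 2, 3]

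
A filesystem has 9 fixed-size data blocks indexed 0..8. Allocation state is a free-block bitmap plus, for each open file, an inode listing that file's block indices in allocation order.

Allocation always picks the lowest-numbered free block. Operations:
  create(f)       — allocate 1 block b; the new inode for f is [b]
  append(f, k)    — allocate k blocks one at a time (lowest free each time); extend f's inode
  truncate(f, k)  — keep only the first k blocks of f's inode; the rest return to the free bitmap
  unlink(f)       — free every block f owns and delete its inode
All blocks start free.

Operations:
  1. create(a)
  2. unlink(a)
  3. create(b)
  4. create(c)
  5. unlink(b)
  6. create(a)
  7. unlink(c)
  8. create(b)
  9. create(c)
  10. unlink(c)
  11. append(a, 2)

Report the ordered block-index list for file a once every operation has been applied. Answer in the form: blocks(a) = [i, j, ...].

blocks(a) = [0, 2, 3]

after create(a) → a:[0]  free=[F........]
after unlink(a) →   free=[.........]
after create(b) → b:[0]  free=[F........]
after create(c) → b:[0], c:[1]  free=[FF.......]
after unlink(b) → c:[1]  free=[.F.......]
after create(a) → a:[0], c:[1]  free=[FF.......]
after unlink(c) → a:[0]  free=[F........]
after create(b) → a:[0], b:[1]  free=[FF.......]
after create(c) → a:[0], b:[1], c:[2]  free=[FFF......]
after unlink(c) → a:[0], b:[1]  free=[FF.......]
after append(a, 2) → a:[0, 2, 3], b:[1]  free=[FFFF.....]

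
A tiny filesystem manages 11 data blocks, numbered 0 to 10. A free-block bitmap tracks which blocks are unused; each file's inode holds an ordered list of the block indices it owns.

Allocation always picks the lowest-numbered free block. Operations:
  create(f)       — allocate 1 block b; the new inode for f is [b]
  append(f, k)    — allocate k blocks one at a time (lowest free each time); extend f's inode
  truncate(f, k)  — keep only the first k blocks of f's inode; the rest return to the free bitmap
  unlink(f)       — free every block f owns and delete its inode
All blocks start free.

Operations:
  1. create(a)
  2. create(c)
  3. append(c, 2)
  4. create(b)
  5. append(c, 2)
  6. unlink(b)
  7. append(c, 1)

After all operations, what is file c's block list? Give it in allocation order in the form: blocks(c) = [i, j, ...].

blocks(c) = [1, 2, 3, 5, 6, 4]

after create(a) → a:[0]  free=[F..........]
after create(c) → a:[0], c:[1]  free=[FF.........]
after append(c, 2) → a:[0], c:[1, 2, 3]  free=[FFFF.......]
after create(b) → a:[0], b:[4], c:[1, 2, 3]  free=[FFFFF......]
after append(c, 2) → a:[0], b:[4], c:[1, 2, 3, 5, 6]  free=[FFFFFFF....]
after unlink(b) → a:[0], c:[1, 2, 3, 5, 6]  free=[FFFF.FF....]
after append(c, 1) → a:[0], c:[1, 2, 3, 5, 6, 4]  free=[FFFFFFF....]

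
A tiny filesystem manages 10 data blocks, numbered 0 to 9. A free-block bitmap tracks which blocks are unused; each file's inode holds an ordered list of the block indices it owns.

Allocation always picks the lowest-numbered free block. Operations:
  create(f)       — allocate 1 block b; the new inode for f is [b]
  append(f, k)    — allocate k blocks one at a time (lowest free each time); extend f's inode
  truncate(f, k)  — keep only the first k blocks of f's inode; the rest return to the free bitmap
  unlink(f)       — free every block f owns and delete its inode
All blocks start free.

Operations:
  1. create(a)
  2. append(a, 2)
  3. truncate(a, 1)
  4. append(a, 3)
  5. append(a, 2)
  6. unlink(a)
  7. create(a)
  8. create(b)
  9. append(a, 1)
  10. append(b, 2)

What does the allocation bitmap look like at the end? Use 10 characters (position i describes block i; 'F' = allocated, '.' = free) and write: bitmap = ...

bitmap = FFFFF.....

create(a): bitmap=F......... | a=[0]
append(a, 2): bitmap=FFF....... | a=[0, 1, 2]
truncate(a, 1): bitmap=F......... | a=[0]
append(a, 3): bitmap=FFFF...... | a=[0, 1, 2, 3]
append(a, 2): bitmap=FFFFFF.... | a=[0, 1, 2, 3, 4, 5]
unlink(a): bitmap=.......... | 
create(a): bitmap=F......... | a=[0]
create(b): bitmap=FF........ | a=[0] b=[1]
append(a, 1): bitmap=FFF....... | a=[0, 2] b=[1]
append(b, 2): bitmap=FFFFF..... | a=[0, 2] b=[1, 3, 4]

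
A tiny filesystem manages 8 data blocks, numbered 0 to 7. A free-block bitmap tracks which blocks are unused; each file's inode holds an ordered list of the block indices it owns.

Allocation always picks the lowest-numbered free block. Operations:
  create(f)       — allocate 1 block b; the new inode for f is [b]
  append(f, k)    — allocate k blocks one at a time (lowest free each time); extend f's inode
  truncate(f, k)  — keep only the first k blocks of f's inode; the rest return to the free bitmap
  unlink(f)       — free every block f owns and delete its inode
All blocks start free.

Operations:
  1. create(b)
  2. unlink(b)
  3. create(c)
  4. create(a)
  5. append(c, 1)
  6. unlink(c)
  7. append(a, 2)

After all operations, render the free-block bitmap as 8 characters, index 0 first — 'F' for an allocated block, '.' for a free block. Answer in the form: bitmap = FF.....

bitmap = FFF.....

after create(b) → b:[0]  free=[F.......]
after unlink(b) →   free=[........]
after create(c) → c:[0]  free=[F.......]
after create(a) → a:[1], c:[0]  free=[FF......]
after append(c, 1) → a:[1], c:[0, 2]  free=[FFF.....]
after unlink(c) → a:[1]  free=[.F......]
after append(a, 2) → a:[1, 0, 2]  free=[FFF.....]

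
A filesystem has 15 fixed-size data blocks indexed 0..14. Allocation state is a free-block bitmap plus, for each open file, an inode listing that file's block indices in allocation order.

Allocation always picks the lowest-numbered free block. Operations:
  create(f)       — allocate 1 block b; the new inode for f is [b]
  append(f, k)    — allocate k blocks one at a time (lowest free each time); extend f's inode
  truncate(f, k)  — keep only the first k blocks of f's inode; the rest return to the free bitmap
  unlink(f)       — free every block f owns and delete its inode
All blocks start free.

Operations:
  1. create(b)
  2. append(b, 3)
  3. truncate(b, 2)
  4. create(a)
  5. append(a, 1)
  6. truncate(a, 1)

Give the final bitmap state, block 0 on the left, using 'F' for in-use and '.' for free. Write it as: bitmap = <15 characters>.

bitmap = FFF............

  1. create(b)  ⇒  F..............  {b→[0]}
  2. append(b, 3)  ⇒  FFFF...........  {b→[0, 1, 2, 3]}
  3. truncate(b, 2)  ⇒  FF.............  {b→[0, 1]}
  4. create(a)  ⇒  FFF............  {a→[2]; b→[0, 1]}
  5. append(a, 1)  ⇒  FFFF...........  {a→[2, 3]; b→[0, 1]}
  6. truncate(a, 1)  ⇒  FFF............  {a→[2]; b→[0, 1]}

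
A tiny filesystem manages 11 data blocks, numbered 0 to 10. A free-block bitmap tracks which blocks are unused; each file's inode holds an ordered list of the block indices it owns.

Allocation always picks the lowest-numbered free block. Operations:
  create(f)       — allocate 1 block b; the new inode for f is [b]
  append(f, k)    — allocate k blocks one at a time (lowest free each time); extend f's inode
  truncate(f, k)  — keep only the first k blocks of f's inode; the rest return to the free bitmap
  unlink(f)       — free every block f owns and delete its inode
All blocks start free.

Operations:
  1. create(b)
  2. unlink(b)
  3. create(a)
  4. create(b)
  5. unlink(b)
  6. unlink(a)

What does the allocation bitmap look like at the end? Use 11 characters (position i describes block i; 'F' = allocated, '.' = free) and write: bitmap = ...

  1. create(b)  ⇒  F..........  {b→[0]}
  2. unlink(b)  ⇒  ...........  {}
  3. create(a)  ⇒  F..........  {a→[0]}
  4. create(b)  ⇒  FF.........  {a→[0]; b→[1]}
  5. unlink(b)  ⇒  F..........  {a→[0]}
  6. unlink(a)  ⇒  ...........  {}

bitmap = ...........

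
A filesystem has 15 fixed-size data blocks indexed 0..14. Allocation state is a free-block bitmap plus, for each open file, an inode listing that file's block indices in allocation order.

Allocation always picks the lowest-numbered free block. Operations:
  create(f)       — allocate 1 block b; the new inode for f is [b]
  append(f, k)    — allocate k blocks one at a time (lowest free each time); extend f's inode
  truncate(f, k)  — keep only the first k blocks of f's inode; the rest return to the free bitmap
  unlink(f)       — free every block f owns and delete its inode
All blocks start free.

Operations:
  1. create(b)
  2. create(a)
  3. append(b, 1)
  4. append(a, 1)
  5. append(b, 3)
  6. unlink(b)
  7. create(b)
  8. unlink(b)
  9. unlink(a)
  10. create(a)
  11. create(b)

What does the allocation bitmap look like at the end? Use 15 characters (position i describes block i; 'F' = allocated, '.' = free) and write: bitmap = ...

bitmap = FF.............

  1. create(b)  ⇒  F..............  {b→[0]}
  2. create(a)  ⇒  FF.............  {a→[1]; b→[0]}
  3. append(b, 1)  ⇒  FFF............  {a→[1]; b→[0, 2]}
  4. append(a, 1)  ⇒  FFFF...........  {a→[1, 3]; b→[0, 2]}
  5. append(b, 3)  ⇒  FFFFFFF........  {a→[1, 3]; b→[0, 2, 4, 5, 6]}
  6. unlink(b)  ⇒  .F.F...........  {a→[1, 3]}
  7. create(b)  ⇒  FF.F...........  {a→[1, 3]; b→[0]}
  8. unlink(b)  ⇒  .F.F...........  {a→[1, 3]}
  9. unlink(a)  ⇒  ...............  {}
  10. create(a)  ⇒  F..............  {a→[0]}
  11. create(b)  ⇒  FF.............  {a→[0]; b→[1]}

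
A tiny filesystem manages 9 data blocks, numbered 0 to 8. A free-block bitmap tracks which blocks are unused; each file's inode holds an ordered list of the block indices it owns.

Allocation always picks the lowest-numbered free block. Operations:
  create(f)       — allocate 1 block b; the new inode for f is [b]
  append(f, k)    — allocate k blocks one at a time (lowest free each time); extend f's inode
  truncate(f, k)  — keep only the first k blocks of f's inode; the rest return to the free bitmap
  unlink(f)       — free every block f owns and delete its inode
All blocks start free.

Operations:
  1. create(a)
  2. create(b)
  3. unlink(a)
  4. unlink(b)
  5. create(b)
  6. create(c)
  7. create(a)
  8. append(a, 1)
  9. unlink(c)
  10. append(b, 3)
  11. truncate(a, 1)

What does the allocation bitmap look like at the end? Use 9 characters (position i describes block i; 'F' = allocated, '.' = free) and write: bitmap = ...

bitmap = FFF.FF...

  1. create(a)  ⇒  F........  {a→[0]}
  2. create(b)  ⇒  FF.......  {a→[0]; b→[1]}
  3. unlink(a)  ⇒  .F.......  {b→[1]}
  4. unlink(b)  ⇒  .........  {}
  5. create(b)  ⇒  F........  {b→[0]}
  6. create(c)  ⇒  FF.......  {b→[0]; c→[1]}
  7. create(a)  ⇒  FFF......  {a→[2]; b→[0]; c→[1]}
  8. append(a, 1)  ⇒  FFFF.....  {a→[2, 3]; b→[0]; c→[1]}
  9. unlink(c)  ⇒  F.FF.....  {a→[2, 3]; b→[0]}
  10. append(b, 3)  ⇒  FFFFFF...  {a→[2, 3]; b→[0, 1, 4, 5]}
  11. truncate(a, 1)  ⇒  FFF.FF...  {a→[2]; b→[0, 1, 4, 5]}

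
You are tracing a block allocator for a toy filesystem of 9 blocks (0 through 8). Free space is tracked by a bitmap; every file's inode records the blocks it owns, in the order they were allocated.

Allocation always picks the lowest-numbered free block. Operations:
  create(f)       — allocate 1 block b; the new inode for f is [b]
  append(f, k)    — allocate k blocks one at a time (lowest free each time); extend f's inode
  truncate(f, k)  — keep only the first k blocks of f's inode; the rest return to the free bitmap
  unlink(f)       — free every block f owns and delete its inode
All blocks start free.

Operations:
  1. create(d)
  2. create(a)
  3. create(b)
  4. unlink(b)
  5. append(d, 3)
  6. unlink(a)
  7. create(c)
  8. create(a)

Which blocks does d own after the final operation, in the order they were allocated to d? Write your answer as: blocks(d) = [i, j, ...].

  1. create(d)  ⇒  F........  {d→[0]}
  2. create(a)  ⇒  FF.......  {a→[1]; d→[0]}
  3. create(b)  ⇒  FFF......  {a→[1]; b→[2]; d→[0]}
  4. unlink(b)  ⇒  FF.......  {a→[1]; d→[0]}
  5. append(d, 3)  ⇒  FFFFF....  {a→[1]; d→[0, 2, 3, 4]}
  6. unlink(a)  ⇒  F.FFF....  {d→[0, 2, 3, 4]}
  7. create(c)  ⇒  FFFFF....  {c→[1]; d→[0, 2, 3, 4]}
  8. create(a)  ⇒  FFFFFF...  {a→[5]; c→[1]; d→[0, 2, 3, 4]}

blocks(d) = [0, 2, 3, 4]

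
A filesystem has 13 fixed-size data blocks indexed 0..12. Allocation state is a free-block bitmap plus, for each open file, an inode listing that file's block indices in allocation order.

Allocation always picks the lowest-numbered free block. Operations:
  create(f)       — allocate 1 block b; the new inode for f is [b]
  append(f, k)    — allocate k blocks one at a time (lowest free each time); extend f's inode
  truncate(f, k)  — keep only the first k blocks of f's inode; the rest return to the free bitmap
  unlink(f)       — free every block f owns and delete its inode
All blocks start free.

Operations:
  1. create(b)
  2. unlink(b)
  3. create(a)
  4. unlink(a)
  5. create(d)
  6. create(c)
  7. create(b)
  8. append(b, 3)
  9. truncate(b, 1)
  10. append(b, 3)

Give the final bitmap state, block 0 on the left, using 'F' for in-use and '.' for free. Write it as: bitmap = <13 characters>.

bitmap = FFFFFF.......

create(b): bitmap=F............ | b=[0]
unlink(b): bitmap=............. | 
create(a): bitmap=F............ | a=[0]
unlink(a): bitmap=............. | 
create(d): bitmap=F............ | d=[0]
create(c): bitmap=FF........... | c=[1] d=[0]
create(b): bitmap=FFF.......... | b=[2] c=[1] d=[0]
append(b, 3): bitmap=FFFFFF....... | b=[2, 3, 4, 5] c=[1] d=[0]
truncate(b, 1): bitmap=FFF.......... | b=[2] c=[1] d=[0]
append(b, 3): bitmap=FFFFFF....... | b=[2, 3, 4, 5] c=[1] d=[0]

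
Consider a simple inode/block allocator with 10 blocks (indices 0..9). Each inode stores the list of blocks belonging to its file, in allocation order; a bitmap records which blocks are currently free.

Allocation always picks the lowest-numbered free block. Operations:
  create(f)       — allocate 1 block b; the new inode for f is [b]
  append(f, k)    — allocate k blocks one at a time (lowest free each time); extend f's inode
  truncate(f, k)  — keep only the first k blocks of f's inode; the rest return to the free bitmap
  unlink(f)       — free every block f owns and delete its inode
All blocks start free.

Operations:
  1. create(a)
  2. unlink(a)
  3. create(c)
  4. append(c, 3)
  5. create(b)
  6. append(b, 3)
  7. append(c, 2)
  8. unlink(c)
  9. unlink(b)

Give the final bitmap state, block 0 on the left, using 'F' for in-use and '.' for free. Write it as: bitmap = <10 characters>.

create(a): bitmap=F......... | a=[0]
unlink(a): bitmap=.......... | 
create(c): bitmap=F......... | c=[0]
append(c, 3): bitmap=FFFF...... | c=[0, 1, 2, 3]
create(b): bitmap=FFFFF..... | b=[4] c=[0, 1, 2, 3]
append(b, 3): bitmap=FFFFFFFF.. | b=[4, 5, 6, 7] c=[0, 1, 2, 3]
append(c, 2): bitmap=FFFFFFFFFF | b=[4, 5, 6, 7] c=[0, 1, 2, 3, 8, 9]
unlink(c): bitmap=....FFFF.. | b=[4, 5, 6, 7]
unlink(b): bitmap=.......... | 

bitmap = ..........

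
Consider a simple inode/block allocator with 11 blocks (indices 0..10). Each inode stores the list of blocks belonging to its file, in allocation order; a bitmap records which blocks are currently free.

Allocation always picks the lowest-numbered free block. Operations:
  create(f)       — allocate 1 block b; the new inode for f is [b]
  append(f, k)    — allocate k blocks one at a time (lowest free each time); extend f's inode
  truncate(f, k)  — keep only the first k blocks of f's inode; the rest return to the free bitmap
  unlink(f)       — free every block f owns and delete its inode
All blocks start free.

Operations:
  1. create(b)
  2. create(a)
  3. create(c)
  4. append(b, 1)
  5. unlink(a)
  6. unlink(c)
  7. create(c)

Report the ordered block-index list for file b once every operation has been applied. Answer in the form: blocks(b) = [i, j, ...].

[1] create(b) — b=0 (map F..........)
[2] create(a) — a=1 b=0 (map FF.........)
[3] create(c) — a=1 b=0 c=2 (map FFF........)
[4] append(b, 1) — a=1 b=0,3 c=2 (map FFFF.......)
[5] unlink(a) — b=0,3 c=2 (map F.FF.......)
[6] unlink(c) — b=0,3 (map F..F.......)
[7] create(c) — b=0,3 c=1 (map FF.F.......)

blocks(b) = [0, 3]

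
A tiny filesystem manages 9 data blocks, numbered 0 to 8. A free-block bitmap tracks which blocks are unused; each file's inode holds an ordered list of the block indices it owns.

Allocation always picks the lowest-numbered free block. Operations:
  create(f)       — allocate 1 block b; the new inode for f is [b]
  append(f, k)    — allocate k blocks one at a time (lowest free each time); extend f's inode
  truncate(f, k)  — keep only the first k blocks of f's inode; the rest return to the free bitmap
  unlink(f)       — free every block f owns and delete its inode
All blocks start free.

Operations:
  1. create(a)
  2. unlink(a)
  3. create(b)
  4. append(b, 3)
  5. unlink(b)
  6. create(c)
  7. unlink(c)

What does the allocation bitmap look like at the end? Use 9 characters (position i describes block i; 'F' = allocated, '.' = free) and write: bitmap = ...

bitmap = .........

after create(a) → a:[0]  free=[F........]
after unlink(a) →   free=[.........]
after create(b) → b:[0]  free=[F........]
after append(b, 3) → b:[0, 1, 2, 3]  free=[FFFF.....]
after unlink(b) →   free=[.........]
after create(c) → c:[0]  free=[F........]
after unlink(c) →   free=[.........]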